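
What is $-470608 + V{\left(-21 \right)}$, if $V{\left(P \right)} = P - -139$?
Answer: $-470490$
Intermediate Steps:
$V{\left(P \right)} = 139 + P$ ($V{\left(P \right)} = P + 139 = 139 + P$)
$-470608 + V{\left(-21 \right)} = -470608 + \left(139 - 21\right) = -470608 + 118 = -470490$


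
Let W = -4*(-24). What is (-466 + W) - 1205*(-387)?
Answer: 465965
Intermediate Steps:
W = 96
(-466 + W) - 1205*(-387) = (-466 + 96) - 1205*(-387) = -370 + 466335 = 465965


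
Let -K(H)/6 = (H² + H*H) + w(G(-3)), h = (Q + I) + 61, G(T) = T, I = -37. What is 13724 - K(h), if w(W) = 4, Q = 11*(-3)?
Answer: 14720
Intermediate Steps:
Q = -33
h = -9 (h = (-33 - 37) + 61 = -70 + 61 = -9)
K(H) = -24 - 12*H² (K(H) = -6*((H² + H*H) + 4) = -6*((H² + H²) + 4) = -6*(2*H² + 4) = -6*(4 + 2*H²) = -24 - 12*H²)
13724 - K(h) = 13724 - (-24 - 12*(-9)²) = 13724 - (-24 - 12*81) = 13724 - (-24 - 972) = 13724 - 1*(-996) = 13724 + 996 = 14720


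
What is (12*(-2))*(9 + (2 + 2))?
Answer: -312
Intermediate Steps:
(12*(-2))*(9 + (2 + 2)) = -24*(9 + 4) = -24*13 = -312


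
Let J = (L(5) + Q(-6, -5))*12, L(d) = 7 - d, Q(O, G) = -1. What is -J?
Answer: -12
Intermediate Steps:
J = 12 (J = ((7 - 1*5) - 1)*12 = ((7 - 5) - 1)*12 = (2 - 1)*12 = 1*12 = 12)
-J = -1*12 = -12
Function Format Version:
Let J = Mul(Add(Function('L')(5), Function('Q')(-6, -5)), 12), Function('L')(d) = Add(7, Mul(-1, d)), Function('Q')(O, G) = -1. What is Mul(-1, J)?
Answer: -12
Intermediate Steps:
J = 12 (J = Mul(Add(Add(7, Mul(-1, 5)), -1), 12) = Mul(Add(Add(7, -5), -1), 12) = Mul(Add(2, -1), 12) = Mul(1, 12) = 12)
Mul(-1, J) = Mul(-1, 12) = -12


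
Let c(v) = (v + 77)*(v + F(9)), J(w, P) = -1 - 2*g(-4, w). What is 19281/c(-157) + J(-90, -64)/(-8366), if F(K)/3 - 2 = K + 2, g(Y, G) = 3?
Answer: 80685463/39487520 ≈ 2.0433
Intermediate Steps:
F(K) = 12 + 3*K (F(K) = 6 + 3*(K + 2) = 6 + 3*(2 + K) = 6 + (6 + 3*K) = 12 + 3*K)
J(w, P) = -7 (J(w, P) = -1 - 2*3 = -1 - 6 = -7)
c(v) = (39 + v)*(77 + v) (c(v) = (v + 77)*(v + (12 + 3*9)) = (77 + v)*(v + (12 + 27)) = (77 + v)*(v + 39) = (77 + v)*(39 + v) = (39 + v)*(77 + v))
19281/c(-157) + J(-90, -64)/(-8366) = 19281/(3003 + (-157)**2 + 116*(-157)) - 7/(-8366) = 19281/(3003 + 24649 - 18212) - 7*(-1/8366) = 19281/9440 + 7/8366 = 80685463/39487520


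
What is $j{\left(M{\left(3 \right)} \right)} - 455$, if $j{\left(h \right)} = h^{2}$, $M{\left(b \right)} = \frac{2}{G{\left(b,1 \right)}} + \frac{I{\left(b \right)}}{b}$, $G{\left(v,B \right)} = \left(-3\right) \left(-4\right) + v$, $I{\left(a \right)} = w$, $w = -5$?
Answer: $- \frac{101846}{225} \approx -452.65$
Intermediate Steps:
$I{\left(a \right)} = -5$
$G{\left(v,B \right)} = 12 + v$
$M{\left(b \right)} = - \frac{5}{b} + \frac{2}{12 + b}$ ($M{\left(b \right)} = \frac{2}{12 + b} - \frac{5}{b} = - \frac{5}{b} + \frac{2}{12 + b}$)
$j{\left(M{\left(3 \right)} \right)} - 455 = \left(\frac{3 \left(-20 - 3\right)}{3 \left(12 + 3\right)}\right)^{2} - 455 = \left(3 \cdot \frac{1}{3} \cdot \frac{1}{15} \left(-20 - 3\right)\right)^{2} - 455 = \left(3 \cdot \frac{1}{3} \cdot \frac{1}{15} \left(-23\right)\right)^{2} - 455 = \left(- \frac{23}{15}\right)^{2} - 455 = \frac{529}{225} - 455 = - \frac{101846}{225}$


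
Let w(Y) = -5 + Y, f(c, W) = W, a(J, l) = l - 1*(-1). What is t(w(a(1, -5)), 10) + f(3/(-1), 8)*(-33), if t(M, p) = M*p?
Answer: -354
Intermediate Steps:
a(J, l) = 1 + l (a(J, l) = l + 1 = 1 + l)
t(w(a(1, -5)), 10) + f(3/(-1), 8)*(-33) = (-5 + (1 - 5))*10 + 8*(-33) = (-5 - 4)*10 - 264 = -9*10 - 264 = -90 - 264 = -354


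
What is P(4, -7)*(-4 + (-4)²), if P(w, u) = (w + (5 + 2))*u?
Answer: -924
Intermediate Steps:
P(w, u) = u*(7 + w) (P(w, u) = (w + 7)*u = (7 + w)*u = u*(7 + w))
P(4, -7)*(-4 + (-4)²) = (-7*(7 + 4))*(-4 + (-4)²) = (-7*11)*(-4 + 16) = -77*12 = -924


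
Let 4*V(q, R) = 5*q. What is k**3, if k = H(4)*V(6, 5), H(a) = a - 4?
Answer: 0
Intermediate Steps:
V(q, R) = 5*q/4 (V(q, R) = (5*q)/4 = 5*q/4)
H(a) = -4 + a
k = 0 (k = (-4 + 4)*((5/4)*6) = 0*(15/2) = 0)
k**3 = 0**3 = 0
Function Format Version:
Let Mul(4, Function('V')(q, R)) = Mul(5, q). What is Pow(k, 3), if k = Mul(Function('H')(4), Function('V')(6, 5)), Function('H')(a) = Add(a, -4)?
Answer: 0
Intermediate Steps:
Function('V')(q, R) = Mul(Rational(5, 4), q) (Function('V')(q, R) = Mul(Rational(1, 4), Mul(5, q)) = Mul(Rational(5, 4), q))
Function('H')(a) = Add(-4, a)
k = 0 (k = Mul(Add(-4, 4), Mul(Rational(5, 4), 6)) = Mul(0, Rational(15, 2)) = 0)
Pow(k, 3) = Pow(0, 3) = 0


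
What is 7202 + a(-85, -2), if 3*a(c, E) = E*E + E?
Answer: 21608/3 ≈ 7202.7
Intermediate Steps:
a(c, E) = E/3 + E²/3 (a(c, E) = (E*E + E)/3 = (E² + E)/3 = (E + E²)/3 = E/3 + E²/3)
7202 + a(-85, -2) = 7202 + (⅓)*(-2)*(1 - 2) = 7202 + (⅓)*(-2)*(-1) = 7202 + ⅔ = 21608/3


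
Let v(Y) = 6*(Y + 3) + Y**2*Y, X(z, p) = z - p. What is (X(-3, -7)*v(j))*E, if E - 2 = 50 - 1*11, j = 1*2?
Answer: 6232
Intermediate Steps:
j = 2
E = 41 (E = 2 + (50 - 1*11) = 2 + (50 - 11) = 2 + 39 = 41)
v(Y) = 18 + Y**3 + 6*Y (v(Y) = 6*(3 + Y) + Y**3 = (18 + 6*Y) + Y**3 = 18 + Y**3 + 6*Y)
(X(-3, -7)*v(j))*E = ((-3 - 1*(-7))*(18 + 2**3 + 6*2))*41 = ((-3 + 7)*(18 + 8 + 12))*41 = (4*38)*41 = 152*41 = 6232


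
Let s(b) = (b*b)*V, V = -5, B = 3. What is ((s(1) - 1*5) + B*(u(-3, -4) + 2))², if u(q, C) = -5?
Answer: 361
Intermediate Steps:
s(b) = -5*b² (s(b) = (b*b)*(-5) = b²*(-5) = -5*b²)
((s(1) - 1*5) + B*(u(-3, -4) + 2))² = ((-5*1² - 1*5) + 3*(-5 + 2))² = ((-5*1 - 5) + 3*(-3))² = ((-5 - 5) - 9)² = (-10 - 9)² = (-19)² = 361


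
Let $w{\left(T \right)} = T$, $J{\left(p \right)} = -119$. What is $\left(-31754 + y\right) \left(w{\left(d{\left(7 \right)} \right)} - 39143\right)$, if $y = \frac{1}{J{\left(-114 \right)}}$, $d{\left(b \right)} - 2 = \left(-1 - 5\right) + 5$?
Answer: $\frac{147906932234}{119} \approx 1.2429 \cdot 10^{9}$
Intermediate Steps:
$d{\left(b \right)} = 1$ ($d{\left(b \right)} = 2 + \left(\left(-1 - 5\right) + 5\right) = 2 + \left(-6 + 5\right) = 2 - 1 = 1$)
$y = - \frac{1}{119}$ ($y = \frac{1}{-119} = - \frac{1}{119} \approx -0.0084034$)
$\left(-31754 + y\right) \left(w{\left(d{\left(7 \right)} \right)} - 39143\right) = \left(-31754 - \frac{1}{119}\right) \left(1 - 39143\right) = \left(- \frac{3778727}{119}\right) \left(-39142\right) = \frac{147906932234}{119}$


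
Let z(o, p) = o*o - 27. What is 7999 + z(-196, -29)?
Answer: 46388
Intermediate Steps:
z(o, p) = -27 + o² (z(o, p) = o² - 27 = -27 + o²)
7999 + z(-196, -29) = 7999 + (-27 + (-196)²) = 7999 + (-27 + 38416) = 7999 + 38389 = 46388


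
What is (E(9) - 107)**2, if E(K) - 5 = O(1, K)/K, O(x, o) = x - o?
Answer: 857476/81 ≈ 10586.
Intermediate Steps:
E(K) = 5 + (1 - K)/K
(E(9) - 107)**2 = ((4 + 1/9) - 107)**2 = (37/9 - 107)**2 = (-926/9)**2 = 857476/81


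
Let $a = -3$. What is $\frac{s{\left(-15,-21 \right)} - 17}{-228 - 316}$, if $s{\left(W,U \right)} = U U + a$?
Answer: $- \frac{421}{544} \approx -0.7739$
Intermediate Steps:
$s{\left(W,U \right)} = -3 + U^{2}$ ($s{\left(W,U \right)} = U U - 3 = U^{2} - 3 = -3 + U^{2}$)
$\frac{s{\left(-15,-21 \right)} - 17}{-228 - 316} = \frac{\left(-3 + \left(-21\right)^{2}\right) - 17}{-228 - 316} = \frac{\left(-3 + 441\right) - 17}{-544} = \left(438 - 17\right) \left(- \frac{1}{544}\right) = 421 \left(- \frac{1}{544}\right) = - \frac{421}{544}$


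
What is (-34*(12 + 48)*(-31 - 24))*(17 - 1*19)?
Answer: -224400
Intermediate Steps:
(-34*(12 + 48)*(-31 - 24))*(17 - 1*19) = (-2040*(-55))*(17 - 19) = -34*(-3300)*(-2) = 112200*(-2) = -224400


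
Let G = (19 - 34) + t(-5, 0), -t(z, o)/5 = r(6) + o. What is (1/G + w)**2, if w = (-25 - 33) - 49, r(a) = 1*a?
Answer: 23193856/2025 ≈ 11454.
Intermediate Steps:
r(a) = a
t(z, o) = -30 - 5*o (t(z, o) = -5*(6 + o) = -30 - 5*o)
G = -45 (G = (19 - 34) + (-30 - 5*0) = -15 + (-30 + 0) = -15 - 30 = -45)
w = -107 (w = -58 - 49 = -107)
(1/G + w)**2 = (1/(-45) - 107)**2 = (-1/45 - 107)**2 = (-4816/45)**2 = 23193856/2025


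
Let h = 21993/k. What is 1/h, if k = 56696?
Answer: 56696/21993 ≈ 2.5779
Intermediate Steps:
h = 21993/56696 ≈ 0.38791
1/h = 1/(21993/56696) = 56696/21993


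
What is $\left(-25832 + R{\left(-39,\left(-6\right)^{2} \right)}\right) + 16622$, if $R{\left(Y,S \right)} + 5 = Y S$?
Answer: $-10619$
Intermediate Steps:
$R{\left(Y,S \right)} = -5 + S Y$ ($R{\left(Y,S \right)} = -5 + Y S = -5 + S Y$)
$\left(-25832 + R{\left(-39,\left(-6\right)^{2} \right)}\right) + 16622 = \left(-25832 + \left(-5 + \left(-6\right)^{2} \left(-39\right)\right)\right) + 16622 = \left(-25832 + \left(-5 + 36 \left(-39\right)\right)\right) + 16622 = \left(-25832 - 1409\right) + 16622 = -27241 + 16622 = -10619$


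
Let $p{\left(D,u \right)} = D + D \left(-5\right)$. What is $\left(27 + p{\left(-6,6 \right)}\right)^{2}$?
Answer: $2601$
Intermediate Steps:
$p{\left(D,u \right)} = - 4 D$ ($p{\left(D,u \right)} = D - 5 D = - 4 D$)
$\left(27 + p{\left(-6,6 \right)}\right)^{2} = \left(27 - -24\right)^{2} = \left(27 + 24\right)^{2} = 51^{2} = 2601$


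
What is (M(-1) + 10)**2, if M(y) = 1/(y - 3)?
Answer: 1521/16 ≈ 95.063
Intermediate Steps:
M(y) = 1/(-3 + y)
(M(-1) + 10)**2 = (1/(-3 - 1) + 10)**2 = (1/(-4) + 10)**2 = (-1/4 + 10)**2 = (39/4)**2 = 1521/16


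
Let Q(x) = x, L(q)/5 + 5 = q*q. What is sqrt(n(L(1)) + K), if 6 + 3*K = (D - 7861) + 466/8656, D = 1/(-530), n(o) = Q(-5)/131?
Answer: I*sqrt(133193401549880496810)/225369780 ≈ 51.209*I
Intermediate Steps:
L(q) = -25 + 5*q**2 (L(q) = -25 + 5*(q*q) = -25 + 5*q**2)
n(o) = -5/131
D = -1/530 ≈ -0.0018868
K = -9022760059/3440760 (K = -2 + ((-1/530 - 7861) + 466/8656)/3 = -2 + (-4166331/530 + 466*(1/8656))/3 = -2 + (-4166331/530 + 233/4328)/3 = -2 + (1/3)*(-9015878539/1146920) = -2 - 9015878539/3440760 = -9022760059/3440760 ≈ -2622.3)
sqrt(n(L(1)) + K) = sqrt(-5/131 - 9022760059/3440760) = sqrt(-1181998771529/450739560) = I*sqrt(133193401549880496810)/225369780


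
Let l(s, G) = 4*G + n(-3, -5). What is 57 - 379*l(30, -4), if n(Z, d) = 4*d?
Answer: 13701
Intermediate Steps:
l(s, G) = -20 + 4*G (l(s, G) = 4*G + 4*(-5) = 4*G - 20 = -20 + 4*G)
57 - 379*l(30, -4) = 57 - 379*(-20 + 4*(-4)) = 57 - 379*(-20 - 16) = 57 - 379*(-36) = 57 + 13644 = 13701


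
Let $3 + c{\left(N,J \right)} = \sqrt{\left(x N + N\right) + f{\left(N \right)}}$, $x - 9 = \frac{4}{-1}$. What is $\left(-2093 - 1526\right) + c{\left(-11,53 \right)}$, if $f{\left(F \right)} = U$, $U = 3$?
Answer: $-3622 + 3 i \sqrt{7} \approx -3622.0 + 7.9373 i$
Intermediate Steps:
$f{\left(F \right)} = 3$
$x = 5$ ($x = 9 + \frac{4}{-1} = 9 + 4 \left(-1\right) = 9 - 4 = 5$)
$c{\left(N,J \right)} = -3 + \sqrt{3 + 6 N}$ ($c{\left(N,J \right)} = -3 + \sqrt{\left(5 N + N\right) + 3} = -3 + \sqrt{6 N + 3} = -3 + \sqrt{3 + 6 N}$)
$\left(-2093 - 1526\right) + c{\left(-11,53 \right)} = \left(-2093 - 1526\right) - \left(3 - \sqrt{3 + 6 \left(-11\right)}\right) = -3619 - \left(3 - \sqrt{3 - 66}\right) = -3619 - \left(3 - \sqrt{-63}\right) = -3619 - \left(3 - 3 i \sqrt{7}\right) = -3622 + 3 i \sqrt{7}$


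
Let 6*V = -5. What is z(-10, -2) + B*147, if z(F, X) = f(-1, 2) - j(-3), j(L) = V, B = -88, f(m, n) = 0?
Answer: -77611/6 ≈ -12935.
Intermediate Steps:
V = -5/6 (V = (1/6)*(-5) = -5/6 ≈ -0.83333)
j(L) = -5/6
z(F, X) = 5/6 (z(F, X) = 0 - 1*(-5/6) = 0 + 5/6 = 5/6)
z(-10, -2) + B*147 = 5/6 - 88*147 = 5/6 - 12936 = -77611/6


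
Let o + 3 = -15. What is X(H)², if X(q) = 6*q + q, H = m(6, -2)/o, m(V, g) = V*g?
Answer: 196/9 ≈ 21.778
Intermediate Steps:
o = -18 (o = -3 - 15 = -18)
H = ⅔ (H = (6*(-2))/(-18) = -12*(-1/18) = ⅔ ≈ 0.66667)
X(q) = 7*q
X(H)² = (7*(⅔))² = (14/3)² = 196/9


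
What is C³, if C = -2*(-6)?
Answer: 1728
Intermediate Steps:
C = 12
C³ = 12³ = 1728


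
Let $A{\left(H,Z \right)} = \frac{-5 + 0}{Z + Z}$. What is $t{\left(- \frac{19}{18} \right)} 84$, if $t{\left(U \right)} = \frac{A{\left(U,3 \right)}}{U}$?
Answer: $\frac{1260}{19} \approx 66.316$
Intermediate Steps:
$A{\left(H,Z \right)} = - \frac{5}{2 Z}$
$t{\left(U \right)} = - \frac{5}{6 U}$ ($t{\left(U \right)} = \frac{\left(- \frac{5}{2}\right) \frac{1}{3}}{U} = - \frac{5}{6 U}$)
$t{\left(- \frac{19}{18} \right)} 84 = - \frac{5}{6 \left(- \frac{19}{18}\right)} 84 = \left(- \frac{5}{6}\right) \left(- \frac{18}{19}\right) 84 = \frac{15}{19} \cdot 84 = \frac{1260}{19}$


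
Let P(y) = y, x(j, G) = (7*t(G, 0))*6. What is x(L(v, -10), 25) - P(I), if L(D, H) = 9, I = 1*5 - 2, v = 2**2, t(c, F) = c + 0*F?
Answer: 1047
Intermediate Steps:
t(c, F) = c (t(c, F) = c + 0 = c)
v = 4
I = 3 (I = 5 - 2 = 3)
x(j, G) = 42*G (x(j, G) = (7*G)*6 = 42*G)
x(L(v, -10), 25) - P(I) = 42*25 - 1*3 = 1050 - 3 = 1047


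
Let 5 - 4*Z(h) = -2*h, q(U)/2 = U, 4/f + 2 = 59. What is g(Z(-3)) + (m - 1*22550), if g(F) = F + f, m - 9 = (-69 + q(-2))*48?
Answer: -5938301/228 ≈ -26045.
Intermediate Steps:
f = 4/57 (f = 4/(-2 + 59) = 4/57 ≈ 0.070175)
q(U) = 2*U
Z(h) = 5/4 + h/2 (Z(h) = 5/4 - (-1)*h/2 = 5/4 + h/2)
m = -3495 (m = 9 + (-69 + 2*(-2))*48 = 9 + (-69 - 4)*48 = 9 - 73*48 = 9 - 3504 = -3495)
g(F) = 4/57 + F (g(F) = F + 4/57 = 4/57 + F)
g(Z(-3)) + (m - 1*22550) = (4/57 + (5/4 + (½)*(-3))) + (-3495 - 1*22550) = (4/57 + (5/4 - 3/2)) + (-3495 - 22550) = (4/57 - ¼) - 26045 = -41/228 - 26045 = -5938301/228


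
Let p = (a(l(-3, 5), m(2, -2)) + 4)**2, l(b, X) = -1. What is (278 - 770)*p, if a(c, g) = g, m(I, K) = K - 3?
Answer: -492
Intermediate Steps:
m(I, K) = -3 + K
p = 1 (p = ((-3 - 2) + 4)**2 = (-5 + 4)**2 = (-1)**2 = 1)
(278 - 770)*p = (278 - 770)*1 = -492*1 = -492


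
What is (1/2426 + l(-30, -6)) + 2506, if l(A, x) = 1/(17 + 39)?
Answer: 170228809/67928 ≈ 2506.0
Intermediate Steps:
l(A, x) = 1/56
(1/2426 + l(-30, -6)) + 2506 = (1/2426 + 1/56) + 2506 = 1241/67928 + 2506 = 170228809/67928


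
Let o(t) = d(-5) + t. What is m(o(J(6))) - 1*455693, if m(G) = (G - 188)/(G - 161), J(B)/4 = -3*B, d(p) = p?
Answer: -108454669/238 ≈ -4.5569e+5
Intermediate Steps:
J(B) = -12*B (J(B) = 4*(-3*B) = -12*B)
o(t) = -5 + t
m(G) = (-188 + G)/(-161 + G)
m(o(J(6))) - 1*455693 = (-188 + (-5 - 12*6))/(-161 + (-5 - 12*6)) - 1*455693 = (-188 + (-5 - 72))/(-161 + (-5 - 72)) - 455693 = (-188 - 77)/(-161 - 77) - 455693 = -265/(-238) - 455693 = -1/238*(-265) - 455693 = 265/238 - 455693 = -108454669/238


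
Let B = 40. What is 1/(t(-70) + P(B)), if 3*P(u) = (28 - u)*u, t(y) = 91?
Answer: -1/69 ≈ -0.014493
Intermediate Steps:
P(u) = u*(28 - u)/3 (P(u) = ((28 - u)*u)/3 = (u*(28 - u))/3 = u*(28 - u)/3)
1/(t(-70) + P(B)) = 1/(91 + (⅓)*40*(28 - 1*40)) = 1/(91 + (⅓)*40*(28 - 40)) = 1/(91 + (⅓)*40*(-12)) = 1/(91 - 160) = 1/(-69) = -1/69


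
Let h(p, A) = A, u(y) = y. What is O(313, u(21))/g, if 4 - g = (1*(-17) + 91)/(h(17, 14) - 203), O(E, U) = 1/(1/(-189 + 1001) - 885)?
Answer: -76734/298226885 ≈ -0.00025730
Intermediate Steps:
O(E, U) = -812/718619 (O(E, U) = 1/(1/812 - 885) = 1/(-718619/812) = -812/718619)
g = 830/189 (g = 4 - (1*(-17) + 91)/(14 - 203) = 4 - (-17 + 91)/(-189) = 4 - (-1)*74/189 = 4 - 1*(-74/189) = 4 + 74/189 = 830/189 ≈ 4.3915)
O(313, u(21))/g = -812/(718619*830/189) = -812/718619*189/830 = -76734/298226885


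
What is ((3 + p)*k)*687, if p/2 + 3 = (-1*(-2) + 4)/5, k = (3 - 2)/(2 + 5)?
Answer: -2061/35 ≈ -58.886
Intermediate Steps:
k = ⅐ (k = 1/7 = 1*(⅐) = ⅐ ≈ 0.14286)
p = -18/5 (p = -6 + 2*((-1*(-2) + 4)/5) = -6 + 2*((2 + 4)*(⅕)) = -6 + 2*(6*(⅕)) = -6 + 2*(6/5) = -6 + 12/5 = -18/5 ≈ -3.6000)
((3 + p)*k)*687 = ((3 - 18/5)*(⅐))*687 = -⅗*⅐*687 = -3/35*687 = -2061/35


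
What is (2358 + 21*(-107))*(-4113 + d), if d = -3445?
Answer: -838938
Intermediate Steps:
(2358 + 21*(-107))*(-4113 + d) = (2358 + 21*(-107))*(-4113 - 3445) = (2358 - 2247)*(-7558) = 111*(-7558) = -838938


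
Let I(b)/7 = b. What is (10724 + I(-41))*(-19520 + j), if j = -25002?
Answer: -464676114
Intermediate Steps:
I(b) = 7*b
(10724 + I(-41))*(-19520 + j) = (10724 + 7*(-41))*(-19520 - 25002) = (10724 - 287)*(-44522) = 10437*(-44522) = -464676114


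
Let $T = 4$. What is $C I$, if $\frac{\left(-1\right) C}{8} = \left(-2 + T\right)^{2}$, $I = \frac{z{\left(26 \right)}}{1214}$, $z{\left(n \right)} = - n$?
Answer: $\frac{416}{607} \approx 0.68534$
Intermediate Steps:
$I = - \frac{13}{607}$ ($I = \frac{\left(-1\right) 26}{1214} = \left(-26\right) \frac{1}{1214} = - \frac{13}{607} \approx -0.021417$)
$C = -32$ ($C = - 8 \left(-2 + 4\right)^{2} = - 8 \cdot 2^{2} = \left(-8\right) 4 = -32$)
$C I = \left(-32\right) \left(- \frac{13}{607}\right) = \frac{416}{607}$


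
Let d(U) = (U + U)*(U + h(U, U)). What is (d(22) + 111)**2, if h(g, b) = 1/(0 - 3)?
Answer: 10195249/9 ≈ 1.1328e+6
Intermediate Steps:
h(g, b) = -1/3 (h(g, b) = 1/(-3) = -1/3)
d(U) = 2*U*(-1/3 + U) (d(U) = (U + U)*(U - 1/3) = (2*U)*(-1/3 + U) = 2*U*(-1/3 + U))
(d(22) + 111)**2 = ((2/3)*22*(-1 + 3*22) + 111)**2 = ((2/3)*22*(-1 + 66) + 111)**2 = ((2/3)*22*65 + 111)**2 = (2860/3 + 111)**2 = (3193/3)**2 = 10195249/9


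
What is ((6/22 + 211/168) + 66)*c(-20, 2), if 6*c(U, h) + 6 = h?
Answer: -124793/2772 ≈ -45.019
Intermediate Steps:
c(U, h) = -1 + h/6
((6/22 + 211/168) + 66)*c(-20, 2) = ((6/22 + 211/168) + 66)*(-1 + (1/6)*2) = ((6*(1/22) + 211*(1/168)) + 66)*(-1 + 1/3) = ((3/11 + 211/168) + 66)*(-2/3) = (2825/1848 + 66)*(-2/3) = (124793/1848)*(-2/3) = -124793/2772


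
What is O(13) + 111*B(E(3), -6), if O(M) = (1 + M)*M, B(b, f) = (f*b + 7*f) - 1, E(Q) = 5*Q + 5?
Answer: -17911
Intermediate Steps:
E(Q) = 5 + 5*Q
B(b, f) = -1 + 7*f + b*f (B(b, f) = (b*f + 7*f) - 1 = (7*f + b*f) - 1 = -1 + 7*f + b*f)
O(M) = M*(1 + M)
O(13) + 111*B(E(3), -6) = 13*(1 + 13) + 111*(-1 + 7*(-6) + (5 + 5*3)*(-6)) = 13*14 + 111*(-1 - 42 + (5 + 15)*(-6)) = 182 + 111*(-1 - 42 + 20*(-6)) = 182 + 111*(-1 - 42 - 120) = 182 + 111*(-163) = 182 - 18093 = -17911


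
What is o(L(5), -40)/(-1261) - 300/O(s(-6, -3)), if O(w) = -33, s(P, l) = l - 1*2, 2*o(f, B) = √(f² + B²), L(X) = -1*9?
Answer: 251749/27742 ≈ 9.0746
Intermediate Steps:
L(X) = -9
o(f, B) = √(B² + f²)/2 (o(f, B) = √(f² + B²)/2 = √(B² + f²)/2)
s(P, l) = -2 + l (s(P, l) = l - 2 = -2 + l)
o(L(5), -40)/(-1261) - 300/O(s(-6, -3)) = (√((-40)² + (-9)²)/2)/(-1261) - 300/(-33) = (√(1600 + 81)/2)*(-1/1261) - 300*(-1/33) = (√1681/2)*(-1/1261) + 100/11 = ((½)*41)*(-1/1261) + 100/11 = (41/2)*(-1/1261) + 100/11 = -41/2522 + 100/11 = 251749/27742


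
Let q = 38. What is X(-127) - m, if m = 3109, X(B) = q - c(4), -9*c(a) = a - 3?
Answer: -27638/9 ≈ -3070.9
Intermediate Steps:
c(a) = 1/3 - a/9 (c(a) = -(a - 3)/9 = -(-3 + a)/9 = 1/3 - a/9)
X(B) = 343/9 (X(B) = 38 - (1/3 - 1/9*4) = 38 - (1/3 - 4/9) = 38 - 1*(-1/9) = 38 + 1/9 = 343/9)
X(-127) - m = 343/9 - 1*3109 = 343/9 - 3109 = -27638/9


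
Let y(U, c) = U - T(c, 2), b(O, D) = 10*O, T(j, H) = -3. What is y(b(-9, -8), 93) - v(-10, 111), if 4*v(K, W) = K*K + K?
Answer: -219/2 ≈ -109.50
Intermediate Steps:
v(K, W) = K/4 + K**2/4 (v(K, W) = (K*K + K)/4 = (K**2 + K)/4 = (K + K**2)/4 = K/4 + K**2/4)
y(U, c) = 3 + U (y(U, c) = U - 1*(-3) = U + 3 = 3 + U)
y(b(-9, -8), 93) - v(-10, 111) = (3 + 10*(-9)) - (-10)*(1 - 10)/4 = (3 - 90) - (-10)*(-9)/4 = -87 - 1*45/2 = -87 - 45/2 = -219/2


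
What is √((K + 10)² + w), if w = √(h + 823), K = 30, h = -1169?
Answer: √(1600 + I*√346) ≈ 40.001 + 0.2325*I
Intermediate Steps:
w = I*√346 (w = √(-1169 + 823) = √(-346) = I*√346 ≈ 18.601*I)
√((K + 10)² + w) = √((30 + 10)² + I*√346) = √(40² + I*√346) = √(1600 + I*√346)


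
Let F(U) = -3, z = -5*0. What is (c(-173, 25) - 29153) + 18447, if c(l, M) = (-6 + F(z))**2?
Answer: -10625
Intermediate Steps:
z = 0
c(l, M) = 81 (c(l, M) = (-6 - 3)**2 = (-9)**2 = 81)
(c(-173, 25) - 29153) + 18447 = (81 - 29153) + 18447 = -29072 + 18447 = -10625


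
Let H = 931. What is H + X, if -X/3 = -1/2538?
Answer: 787627/846 ≈ 931.00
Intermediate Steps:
X = 1/846 (X = -(-3)/2538 = -3*(-1/2538) = 1/846 ≈ 0.0011820)
H + X = 931 + 1/846 = 787627/846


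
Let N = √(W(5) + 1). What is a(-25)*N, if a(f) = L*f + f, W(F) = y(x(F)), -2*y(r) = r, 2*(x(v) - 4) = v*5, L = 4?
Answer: -125*I*√29/2 ≈ -336.57*I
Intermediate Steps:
x(v) = 4 + 5*v/2 (x(v) = 4 + (v*5)/2 = 4 + (5*v)/2 = 4 + 5*v/2)
y(r) = -r/2
W(F) = -2 - 5*F/4 (W(F) = -(4 + 5*F/2)/2 = -2 - 5*F/4)
a(f) = 5*f (a(f) = 4*f + f = 5*f)
N = I*√29/2 (N = √((-2 - 5/4*5) + 1) = √((-2 - 25/4) + 1) = √(-33/4 + 1) = √(-29/4) = I*√29/2 ≈ 2.6926*I)
a(-25)*N = (5*(-25))*(I*√29/2) = -125*I*√29/2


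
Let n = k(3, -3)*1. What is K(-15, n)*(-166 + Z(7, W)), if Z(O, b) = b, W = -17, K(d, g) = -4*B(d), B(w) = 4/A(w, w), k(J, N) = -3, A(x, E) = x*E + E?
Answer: 488/35 ≈ 13.943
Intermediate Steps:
A(x, E) = E + E*x (A(x, E) = E*x + E = E + E*x)
n = -3 (n = -3*1 = -3)
B(w) = 4/(w*(1 + w)) (B(w) = 4/((w*(1 + w))) = 4*(1/(w*(1 + w))) = 4/(w*(1 + w)))
K(d, g) = -16/(d*(1 + d))
K(-15, n)*(-166 + Z(7, W)) = (-16/(-15*(1 - 15)))*(-166 - 17) = -16*(-1/15)/(-14)*(-183) = -16*(-1/15)*(-1/14)*(-183) = -8/105*(-183) = 488/35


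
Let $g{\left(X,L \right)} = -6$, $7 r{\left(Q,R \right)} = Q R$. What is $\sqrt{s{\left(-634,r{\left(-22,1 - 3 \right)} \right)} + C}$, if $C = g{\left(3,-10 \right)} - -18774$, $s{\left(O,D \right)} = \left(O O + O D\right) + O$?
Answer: $\frac{\sqrt{20389138}}{7} \approx 645.06$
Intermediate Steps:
$r{\left(Q,R \right)} = \frac{Q R}{7}$
$s{\left(O,D \right)} = O + O^{2} + D O$ ($s{\left(O,D \right)} = \left(O^{2} + D O\right) + O = O + O^{2} + D O$)
$C = 18768$ ($C = -6 - -18774 = -6 + 18774 = 18768$)
$\sqrt{s{\left(-634,r{\left(-22,1 - 3 \right)} \right)} + C} = \sqrt{- 634 \left(1 + \frac{1}{7} \left(-22\right) \left(1 - 3\right) - 634\right) + 18768} = \sqrt{- 634 \left(1 + \frac{1}{7} \left(-22\right) \left(-2\right) - 634\right) + 18768} = \sqrt{- 634 \left(1 + \frac{44}{7} - 634\right) + 18768} = \sqrt{\left(-634\right) \left(- \frac{4387}{7}\right) + 18768} = \sqrt{\frac{2781358}{7} + 18768} = \sqrt{\frac{2912734}{7}} = \frac{\sqrt{20389138}}{7}$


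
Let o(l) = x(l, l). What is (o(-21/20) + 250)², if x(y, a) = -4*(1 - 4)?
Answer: 68644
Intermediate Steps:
x(y, a) = 12 (x(y, a) = -4*(-3) = 12)
o(l) = 12
(o(-21/20) + 250)² = (12 + 250)² = 262² = 68644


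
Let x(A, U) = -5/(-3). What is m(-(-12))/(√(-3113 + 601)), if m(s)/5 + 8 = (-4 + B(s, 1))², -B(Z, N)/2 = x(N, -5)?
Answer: -515*I*√157/1413 ≈ -4.5668*I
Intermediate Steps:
x(A, U) = 5/3 (x(A, U) = -5*(-⅓) = 5/3)
B(Z, N) = -10/3 (B(Z, N) = -2*5/3 = -10/3)
m(s) = 2060/9 (m(s) = -40 + 5*(-4 - 10/3)² = -40 + 5*(-22/3)² = -40 + 5*(484/9) = -40 + 2420/9 = 2060/9)
m(-(-12))/(√(-3113 + 601)) = 2060/(9*(√(-3113 + 601))) = 2060/(9*(√(-2512))) = 2060/(9*((4*I*√157))) = 2060*(-I*√157/628)/9 = -515*I*√157/1413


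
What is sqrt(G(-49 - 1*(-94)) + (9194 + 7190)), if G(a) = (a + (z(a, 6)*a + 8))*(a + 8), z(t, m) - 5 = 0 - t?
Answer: I*sqrt(76207) ≈ 276.06*I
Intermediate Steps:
z(t, m) = 5 - t (z(t, m) = 5 + (0 - t) = 5 - t)
G(a) = (8 + a)*(8 + a + a*(5 - a)) (G(a) = (a + ((5 - a)*a + 8))*(a + 8) = (a + (a*(5 - a) + 8))*(8 + a) = (a + (8 + a*(5 - a)))*(8 + a) = (8 + a + a*(5 - a))*(8 + a) = (8 + a)*(8 + a + a*(5 - a)))
sqrt(G(-49 - 1*(-94)) + (9194 + 7190)) = sqrt((64 - (-49 - 1*(-94))**3 - 2*(-49 - 1*(-94))**2 + 56*(-49 - 1*(-94))) + (9194 + 7190)) = sqrt((64 - (-49 + 94)**3 - 2*(-49 + 94)**2 + 56*(-49 + 94)) + 16384) = sqrt((64 - 1*45**3 - 2*45**2 + 56*45) + 16384) = sqrt((64 - 1*91125 - 2*2025 + 2520) + 16384) = sqrt((64 - 91125 - 4050 + 2520) + 16384) = sqrt(-92591 + 16384) = sqrt(-76207) = I*sqrt(76207)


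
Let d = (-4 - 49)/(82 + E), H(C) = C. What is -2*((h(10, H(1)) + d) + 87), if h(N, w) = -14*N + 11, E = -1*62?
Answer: 893/10 ≈ 89.300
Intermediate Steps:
E = -62
d = -53/20 (d = (-4 - 49)/(82 - 62) = -53/20 ≈ -2.6500)
h(N, w) = 11 - 14*N
-2*((h(10, H(1)) + d) + 87) = -2*(((11 - 14*10) - 53/20) + 87) = -2*(((11 - 140) - 53/20) + 87) = -2*((-129 - 53/20) + 87) = -2*(-2633/20 + 87) = -2*(-893/20) = 893/10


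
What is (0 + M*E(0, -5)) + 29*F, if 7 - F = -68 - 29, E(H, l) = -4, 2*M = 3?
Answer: 3010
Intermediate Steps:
M = 3/2 (M = (½)*3 = 3/2 ≈ 1.5000)
F = 104 (F = 7 - (-68 - 29) = 7 - 1*(-97) = 7 + 97 = 104)
(0 + M*E(0, -5)) + 29*F = (0 + (3/2)*(-4)) + 29*104 = (0 - 6) + 3016 = -6 + 3016 = 3010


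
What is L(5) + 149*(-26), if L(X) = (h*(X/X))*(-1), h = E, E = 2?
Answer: -3876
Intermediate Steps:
h = 2
L(X) = -2 (L(X) = (2*(X/X))*(-1) = (2*1)*(-1) = 2*(-1) = -2)
L(5) + 149*(-26) = -2 + 149*(-26) = -2 - 3874 = -3876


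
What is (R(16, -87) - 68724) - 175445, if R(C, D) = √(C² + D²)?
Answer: -244169 + 5*√313 ≈ -2.4408e+5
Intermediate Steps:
(R(16, -87) - 68724) - 175445 = (√(16² + (-87)²) - 68724) - 175445 = (√(256 + 7569) - 68724) - 175445 = (√7825 - 68724) - 175445 = (5*√313 - 68724) - 175445 = (-68724 + 5*√313) - 175445 = -244169 + 5*√313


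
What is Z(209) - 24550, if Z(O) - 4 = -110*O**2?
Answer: -4829456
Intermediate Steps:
Z(O) = 4 - 110*O**2
Z(209) - 24550 = (4 - 110*209**2) - 24550 = (4 - 110*43681) - 24550 = (4 - 4804910) - 24550 = -4804906 - 24550 = -4829456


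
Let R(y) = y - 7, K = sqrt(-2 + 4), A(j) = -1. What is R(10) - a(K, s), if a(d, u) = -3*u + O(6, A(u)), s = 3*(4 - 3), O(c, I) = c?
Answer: 6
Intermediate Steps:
s = 3 (s = 3*1 = 3)
K = sqrt(2) ≈ 1.4142
R(y) = -7 + y
a(d, u) = 6 - 3*u (a(d, u) = -3*u + 6 = 6 - 3*u)
R(10) - a(K, s) = (-7 + 10) - (6 - 3*3) = 3 - (6 - 9) = 3 - 1*(-3) = 3 + 3 = 6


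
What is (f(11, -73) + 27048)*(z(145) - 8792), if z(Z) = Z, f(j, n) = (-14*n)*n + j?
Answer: 411138909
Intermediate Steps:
f(j, n) = j - 14*n² (f(j, n) = -14*n² + j = j - 14*n²)
(f(11, -73) + 27048)*(z(145) - 8792) = ((11 - 14*(-73)²) + 27048)*(145 - 8792) = ((11 - 14*5329) + 27048)*(-8647) = ((11 - 74606) + 27048)*(-8647) = (-74595 + 27048)*(-8647) = -47547*(-8647) = 411138909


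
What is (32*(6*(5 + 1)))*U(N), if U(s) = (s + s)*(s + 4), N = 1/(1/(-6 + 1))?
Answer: 11520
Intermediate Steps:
N = -5 (N = 1/(1/(-5)) = 1/(-1/5) = -5)
U(s) = 2*s*(4 + s) (U(s) = (2*s)*(4 + s) = 2*s*(4 + s))
(32*(6*(5 + 1)))*U(N) = (32*(6*(5 + 1)))*(2*(-5)*(4 - 5)) = (32*(6*6))*(2*(-5)*(-1)) = (32*36)*10 = 1152*10 = 11520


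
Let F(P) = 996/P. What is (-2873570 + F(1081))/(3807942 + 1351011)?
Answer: -3106328174/5576828193 ≈ -0.55701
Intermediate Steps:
(-2873570 + F(1081))/(3807942 + 1351011) = (-2873570 + 996/1081)/(3807942 + 1351011) = (-2873570 + 996*(1/1081))/5158953 = (-2873570 + 996/1081)*(1/5158953) = -3106328174/1081*1/5158953 = -3106328174/5576828193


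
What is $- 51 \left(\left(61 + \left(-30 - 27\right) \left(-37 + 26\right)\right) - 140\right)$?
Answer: $-27948$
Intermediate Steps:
$- 51 \left(\left(61 + \left(-30 - 27\right) \left(-37 + 26\right)\right) - 140\right) = - 51 \left(\left(61 - -627\right) - 140\right) = - 51 \left(\left(61 + 627\right) - 140\right) = - 51 \left(688 - 140\right) = \left(-51\right) 548 = -27948$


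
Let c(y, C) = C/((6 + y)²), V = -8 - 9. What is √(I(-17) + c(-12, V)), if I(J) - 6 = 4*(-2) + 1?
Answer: I*√53/6 ≈ 1.2134*I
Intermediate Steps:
I(J) = -1 (I(J) = 6 + (4*(-2) + 1) = 6 + (-8 + 1) = 6 - 7 = -1)
V = -17
c(y, C) = C/(6 + y)²
√(I(-17) + c(-12, V)) = √(-1 - 17/(6 - 12)²) = √(-1 - 17/(-6)²) = √(-1 - 17*1/36) = √(-1 - 17/36) = √(-53/36) = I*√53/6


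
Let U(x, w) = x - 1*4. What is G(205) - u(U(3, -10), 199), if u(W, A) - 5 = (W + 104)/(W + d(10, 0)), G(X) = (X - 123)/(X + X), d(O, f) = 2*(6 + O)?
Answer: -1259/155 ≈ -8.1226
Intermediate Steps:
U(x, w) = -4 + x (U(x, w) = x - 4 = -4 + x)
d(O, f) = 12 + 2*O
G(X) = (-123 + X)/(2*X) (G(X) = (-123 + X)/((2*X)) = (-123 + X)*(1/(2*X)) = (-123 + X)/(2*X))
u(W, A) = 5 + (104 + W)/(32 + W) (u(W, A) = 5 + (W + 104)/(W + (12 + 2*10)) = 5 + (104 + W)/(W + (12 + 20)) = 5 + (104 + W)/(W + 32) = 5 + (104 + W)/(32 + W))
G(205) - u(U(3, -10), 199) = (½)*(-123 + 205)/205 - 6*(44 + (-4 + 3))/(32 + (-4 + 3)) = (½)*(1/205)*82 - 6*(44 - 1)/(32 - 1) = ⅕ - 6*43/31 = ⅕ - 1*258/31 = ⅕ - 258/31 = -1259/155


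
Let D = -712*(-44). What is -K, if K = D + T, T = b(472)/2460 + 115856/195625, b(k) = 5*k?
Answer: -753847754038/24061875 ≈ -31330.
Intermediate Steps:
D = 31328
T = 37334038/24061875 (T = (5*472)/2460 + 115856/195625 = 2360*(1/2460) + 115856*(1/195625) = 118/123 + 115856/195625 = 37334038/24061875 ≈ 1.5516)
K = 753847754038/24061875 (K = 31328 + 37334038/24061875 = 753847754038/24061875 ≈ 31330.)
-K = -1*753847754038/24061875 = -753847754038/24061875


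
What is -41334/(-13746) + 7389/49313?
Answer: 356645456/112976083 ≈ 3.1568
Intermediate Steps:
-41334/(-13746) + 7389/49313 = -41334*(-1/13746) + 7389*(1/49313) = 6889/2291 + 7389/49313 = 356645456/112976083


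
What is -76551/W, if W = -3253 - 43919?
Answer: 25517/15724 ≈ 1.6228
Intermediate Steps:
W = -47172
-76551/W = -76551/(-47172) = -76551*(-1/47172) = 25517/15724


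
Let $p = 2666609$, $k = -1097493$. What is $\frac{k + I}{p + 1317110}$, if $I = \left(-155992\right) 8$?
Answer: $- \frac{2345429}{3983719} \approx -0.58875$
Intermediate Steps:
$I = -1247936$
$\frac{k + I}{p + 1317110} = \frac{-1097493 - 1247936}{2666609 + 1317110} = - \frac{2345429}{3983719}$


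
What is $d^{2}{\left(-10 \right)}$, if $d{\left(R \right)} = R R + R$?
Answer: $8100$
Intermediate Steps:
$d{\left(R \right)} = R + R^{2}$ ($d{\left(R \right)} = R^{2} + R = R + R^{2}$)
$d^{2}{\left(-10 \right)} = \left(- 10 \left(1 - 10\right)\right)^{2} = \left(\left(-10\right) \left(-9\right)\right)^{2} = 90^{2} = 8100$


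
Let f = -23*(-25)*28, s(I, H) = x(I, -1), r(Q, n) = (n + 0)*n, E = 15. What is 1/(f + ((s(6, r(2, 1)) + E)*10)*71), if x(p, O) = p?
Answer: 1/31010 ≈ 3.2248e-5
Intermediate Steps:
r(Q, n) = n**2 (r(Q, n) = n*n = n**2)
s(I, H) = I
f = 16100 (f = 575*28 = 16100)
1/(f + ((s(6, r(2, 1)) + E)*10)*71) = 1/(16100 + ((6 + 15)*10)*71) = 1/(16100 + (21*10)*71) = 1/(16100 + 210*71) = 1/(16100 + 14910) = 1/31010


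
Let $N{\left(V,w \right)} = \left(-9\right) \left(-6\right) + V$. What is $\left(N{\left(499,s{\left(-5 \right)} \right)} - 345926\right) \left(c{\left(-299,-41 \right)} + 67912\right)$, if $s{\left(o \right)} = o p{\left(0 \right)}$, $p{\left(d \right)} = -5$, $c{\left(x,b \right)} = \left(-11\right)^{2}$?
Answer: $-23496761309$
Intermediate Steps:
$c{\left(x,b \right)} = 121$
$s{\left(o \right)} = - 5 o$ ($s{\left(o \right)} = o \left(-5\right) = - 5 o$)
$N{\left(V,w \right)} = 54 + V$
$\left(N{\left(499,s{\left(-5 \right)} \right)} - 345926\right) \left(c{\left(-299,-41 \right)} + 67912\right) = \left(\left(54 + 499\right) - 345926\right) \left(121 + 67912\right) = \left(553 - 345926\right) 68033 = \left(-345373\right) 68033 = -23496761309$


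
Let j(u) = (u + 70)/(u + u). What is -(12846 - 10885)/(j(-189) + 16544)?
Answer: -105894/893393 ≈ -0.11853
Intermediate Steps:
j(u) = (70 + u)/(2*u) (j(u) = (70 + u)/((2*u)) = (70 + u)*(1/(2*u)) = (70 + u)/(2*u))
-(12846 - 10885)/(j(-189) + 16544) = -(12846 - 10885)/((1/2)*(70 - 189)/(-189) + 16544) = -1961/((1/2)*(-1/189)*(-119) + 16544) = -1961/(17/54 + 16544) = -1961/893393/54 = -1961*54/893393 = -1*105894/893393 = -105894/893393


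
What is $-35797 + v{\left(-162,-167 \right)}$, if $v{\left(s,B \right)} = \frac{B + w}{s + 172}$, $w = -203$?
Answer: $-35834$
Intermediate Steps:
$v{\left(s,B \right)} = \frac{-203 + B}{172 + s}$ ($v{\left(s,B \right)} = \frac{B - 203}{s + 172} = \frac{-203 + B}{172 + s}$)
$-35797 + v{\left(-162,-167 \right)} = -35797 + \frac{-203 - 167}{172 - 162} = -35797 + \frac{1}{10} \left(-370\right) = -35797 - 37 = -35834$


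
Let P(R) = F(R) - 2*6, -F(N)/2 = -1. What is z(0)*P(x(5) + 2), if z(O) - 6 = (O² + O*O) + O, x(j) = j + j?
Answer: -60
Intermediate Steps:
x(j) = 2*j
F(N) = 2 (F(N) = -2*(-1) = 2)
z(O) = 6 + O + 2*O² (z(O) = 6 + ((O² + O*O) + O) = 6 + ((O² + O²) + O) = 6 + (2*O² + O) = 6 + (O + 2*O²) = 6 + O + 2*O²)
P(R) = -10 (P(R) = 2 - 2*6 = 2 - 12 = -10)
z(0)*P(x(5) + 2) = (6 + 0 + 2*0²)*(-10) = (6 + 0 + 2*0)*(-10) = (6 + 0 + 0)*(-10) = 6*(-10) = -60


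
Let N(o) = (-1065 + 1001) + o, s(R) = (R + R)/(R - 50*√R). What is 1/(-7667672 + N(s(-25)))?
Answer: -387220667/2969105840632178 + 5*I/1484552920316089 ≈ -1.3042e-7 + 3.368e-15*I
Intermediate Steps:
s(R) = 2*R/(R - 50*√R) (s(R) = (2*R)/(R - 50*√R) = 2*R/(R - 50*√R))
N(o) = -64 + o
1/(-7667672 + N(s(-25))) = 1/(-7667672 + (-64 + 2*(-25)/(-25 - 250*I))) = 1/(-7667672 + (-64 + 2*(-25)*((-25 + 250*I)/63125))) = 1/(-7667672 + (-64 + (2/101 - 20*I/101))) = 1/(-7667672 + (-6462/101 - 20*I/101)) = 1/(-774441334/101 - 20*I/101) = 101*(-774441334/101 + 20*I/101)/5938211681264356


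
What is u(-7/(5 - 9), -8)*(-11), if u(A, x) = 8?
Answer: -88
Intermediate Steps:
u(-7/(5 - 9), -8)*(-11) = 8*(-11) = -88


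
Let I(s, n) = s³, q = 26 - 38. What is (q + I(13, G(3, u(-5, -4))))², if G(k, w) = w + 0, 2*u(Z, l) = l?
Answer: 4774225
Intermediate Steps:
u(Z, l) = l/2
G(k, w) = w
q = -12
(q + I(13, G(3, u(-5, -4))))² = (-12 + 13³)² = (-12 + 2197)² = 2185² = 4774225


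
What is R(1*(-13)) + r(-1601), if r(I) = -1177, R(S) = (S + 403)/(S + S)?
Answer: -1192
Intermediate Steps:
R(S) = (403 + S)/(2*S) (R(S) = (403 + S)/((2*S)) = (403 + S)*(1/(2*S)) = (403 + S)/(2*S))
R(1*(-13)) + r(-1601) = (403 + 1*(-13))/(2*((1*(-13)))) - 1177 = (1/2)*(403 - 13)/(-13) - 1177 = (1/2)*(-1/13)*390 - 1177 = -15 - 1177 = -1192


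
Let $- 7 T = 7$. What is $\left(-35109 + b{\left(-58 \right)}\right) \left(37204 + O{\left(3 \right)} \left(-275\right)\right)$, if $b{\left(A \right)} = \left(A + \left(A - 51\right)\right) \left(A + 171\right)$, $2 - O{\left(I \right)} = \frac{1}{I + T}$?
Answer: $-1986005170$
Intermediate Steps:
$T = -1$ ($T = \left(- \frac{1}{7}\right) 7 = -1$)
$O{\left(I \right)} = 2 - \frac{1}{-1 + I}$ ($O{\left(I \right)} = 2 - \frac{1}{I - 1} = 2 - \frac{1}{-1 + I}$)
$b{\left(A \right)} = \left(-51 + 2 A\right) \left(171 + A\right)$ ($b{\left(A \right)} = \left(A + \left(A - 51\right)\right) \left(171 + A\right) = \left(A + \left(-51 + A\right)\right) \left(171 + A\right) = \left(-51 + 2 A\right) \left(171 + A\right)$)
$\left(-35109 + b{\left(-58 \right)}\right) \left(37204 + O{\left(3 \right)} \left(-275\right)\right) = \left(-35109 + \left(-8721 + 2 \left(-58\right)^{2} + 291 \left(-58\right)\right)\right) \left(37204 + \frac{-3 + 2 \cdot 3}{-1 + 3} \left(-275\right)\right) = \left(-35109 - 18871\right) \left(37204 + \frac{-3 + 6}{2} \left(-275\right)\right) = \left(-35109 - 18871\right) \left(37204 + \frac{1}{2} \cdot 3 \left(-275\right)\right) = \left(-35109 - 18871\right) \left(37204 + \frac{3}{2} \left(-275\right)\right) = - 53980 \left(37204 - \frac{825}{2}\right) = \left(-53980\right) \frac{73583}{2} = -1986005170$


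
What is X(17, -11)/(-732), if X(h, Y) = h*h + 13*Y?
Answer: -73/366 ≈ -0.19945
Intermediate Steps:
X(h, Y) = h**2 + 13*Y
X(17, -11)/(-732) = (17**2 + 13*(-11))/(-732) = (289 - 143)*(-1/732) = 146*(-1/732) = -73/366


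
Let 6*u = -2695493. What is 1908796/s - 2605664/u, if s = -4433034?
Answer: 32080418185514/5974606057881 ≈ 5.3695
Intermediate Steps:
u = -2695493/6 (u = (1/6)*(-2695493) = -2695493/6 ≈ -4.4925e+5)
1908796/s - 2605664/u = 1908796/(-4433034) - 2605664/(-2695493/6) = 1908796*(-1/4433034) - 2605664*(-6/2695493) = -954398/2216517 + 15633984/2695493 = 32080418185514/5974606057881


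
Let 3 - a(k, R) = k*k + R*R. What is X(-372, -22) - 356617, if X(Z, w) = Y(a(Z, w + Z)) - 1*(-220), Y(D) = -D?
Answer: -62780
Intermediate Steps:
a(k, R) = 3 - R² - k² (a(k, R) = 3 - (k*k + R*R) = 3 - (k² + R²) = 3 - (R² + k²) = 3 + (-R² - k²) = 3 - R² - k²)
X(Z, w) = 217 + Z² + (Z + w)² (X(Z, w) = -(3 - (w + Z)² - Z²) - 1*(-220) = -(3 - (Z + w)² - Z²) + 220 = -(3 - Z² - (Z + w)²) + 220 = (-3 + Z² + (Z + w)²) + 220 = 217 + Z² + (Z + w)²)
X(-372, -22) - 356617 = (217 + (-372)² + (-372 - 22)²) - 356617 = (217 + 138384 + (-394)²) - 356617 = (217 + 138384 + 155236) - 356617 = 293837 - 356617 = -62780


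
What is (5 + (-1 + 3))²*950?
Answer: 46550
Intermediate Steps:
(5 + (-1 + 3))²*950 = (5 + 2)²*950 = 7²*950 = 49*950 = 46550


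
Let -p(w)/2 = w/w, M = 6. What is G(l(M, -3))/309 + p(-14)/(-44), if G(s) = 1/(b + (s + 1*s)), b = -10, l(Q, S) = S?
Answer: 2461/54384 ≈ 0.045252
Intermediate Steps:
G(s) = 1/(-10 + 2*s) (G(s) = 1/(-10 + (s + 1*s)) = 1/(-10 + (s + s)) = 1/(-10 + 2*s))
p(w) = -2 (p(w) = -2*w/w = -2*1 = -2)
G(l(M, -3))/309 + p(-14)/(-44) = (1/(2*(-5 - 3)))/309 - 2/(-44) = ((½)/(-8))*(1/309) - 2*(-1/44) = ((½)*(-⅛))*(1/309) + 1/22 = -1/16*1/309 + 1/22 = -1/4944 + 1/22 = 2461/54384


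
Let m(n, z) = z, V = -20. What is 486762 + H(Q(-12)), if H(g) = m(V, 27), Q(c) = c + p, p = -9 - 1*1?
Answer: 486789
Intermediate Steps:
p = -10 (p = -9 - 1 = -10)
Q(c) = -10 + c (Q(c) = c - 10 = -10 + c)
H(g) = 27
486762 + H(Q(-12)) = 486762 + 27 = 486789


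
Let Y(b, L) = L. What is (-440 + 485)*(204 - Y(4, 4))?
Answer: 9000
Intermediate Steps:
(-440 + 485)*(204 - Y(4, 4)) = (-440 + 485)*(204 - 1*4) = 45*(204 - 4) = 45*200 = 9000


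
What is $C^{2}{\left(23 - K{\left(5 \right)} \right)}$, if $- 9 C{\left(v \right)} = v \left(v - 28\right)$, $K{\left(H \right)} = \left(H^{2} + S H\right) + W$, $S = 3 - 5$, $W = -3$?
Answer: $\frac{34969}{81} \approx 431.72$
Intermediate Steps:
$S = -2$ ($S = 3 - 5 = -2$)
$K{\left(H \right)} = -3 + H^{2} - 2 H$ ($K{\left(H \right)} = \left(H^{2} - 2 H\right) - 3 = -3 + H^{2} - 2 H$)
$C{\left(v \right)} = - \frac{v \left(-28 + v\right)}{9}$ ($C{\left(v \right)} = - \frac{v \left(v - 28\right)}{9} = - \frac{v \left(-28 + v\right)}{9}$)
$C^{2}{\left(23 - K{\left(5 \right)} \right)} = \left(\frac{\left(23 - \left(-3 + 5^{2} - 10\right)\right) \left(28 - \left(23 - \left(-3 + 5^{2} - 10\right)\right)\right)}{9}\right)^{2} = \left(\frac{\left(23 - \left(-3 + 25 - 10\right)\right) \left(28 - \left(23 - \left(-3 + 25 - 10\right)\right)\right)}{9}\right)^{2} = \left(\frac{\left(23 - 12\right) \left(28 - \left(23 - 12\right)\right)}{9}\right)^{2} = \left(\frac{1}{9} \cdot 11 \left(28 - 11\right)\right)^{2} = \left(\frac{1}{9} \cdot 11 \cdot 17\right)^{2} = \left(\frac{187}{9}\right)^{2} = \frac{34969}{81}$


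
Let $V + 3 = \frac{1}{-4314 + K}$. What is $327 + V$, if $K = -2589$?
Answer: $\frac{2236571}{6903} \approx 324.0$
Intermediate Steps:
$V = - \frac{20710}{6903}$ ($V = -3 + \frac{1}{-4314 - 2589} = -3 + \frac{1}{-6903} = -3 - \frac{1}{6903} = - \frac{20710}{6903} \approx -3.0001$)
$327 + V = 327 - \frac{20710}{6903} = \frac{2236571}{6903}$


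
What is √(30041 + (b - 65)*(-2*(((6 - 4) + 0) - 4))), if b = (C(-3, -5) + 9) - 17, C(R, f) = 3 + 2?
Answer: √29769 ≈ 172.54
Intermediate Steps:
C(R, f) = 5
b = -3 (b = (5 + 9) - 17 = 14 - 17 = -3)
√(30041 + (b - 65)*(-2*(((6 - 4) + 0) - 4))) = √(30041 + (-3 - 65)*(-2*(((6 - 4) + 0) - 4))) = √(30041 - (-136)*((2 + 0) - 4)) = √(30041 - (-136)*(2 - 4)) = √(30041 - (-136)*(-2)) = √(30041 - 68*4) = √(30041 - 272) = √29769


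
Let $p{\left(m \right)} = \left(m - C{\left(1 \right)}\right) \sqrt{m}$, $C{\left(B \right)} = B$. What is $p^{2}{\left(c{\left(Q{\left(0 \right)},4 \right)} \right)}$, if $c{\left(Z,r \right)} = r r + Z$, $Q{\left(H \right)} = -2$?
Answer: $2366$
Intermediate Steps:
$c{\left(Z,r \right)} = Z + r^{2}$ ($c{\left(Z,r \right)} = r^{2} + Z = Z + r^{2}$)
$p{\left(m \right)} = \sqrt{m} \left(-1 + m\right)$ ($p{\left(m \right)} = \left(m - 1\right) \sqrt{m} = \left(-1 + m\right) \sqrt{m} = \sqrt{m} \left(-1 + m\right)$)
$p^{2}{\left(c{\left(Q{\left(0 \right)},4 \right)} \right)} = \left(\sqrt{-2 + 4^{2}} \left(-1 - \left(2 - 4^{2}\right)\right)\right)^{2} = \left(\sqrt{-2 + 16} \left(-1 + \left(-2 + 16\right)\right)\right)^{2} = \left(\sqrt{14} \left(-1 + 14\right)\right)^{2} = \left(\sqrt{14} \cdot 13\right)^{2} = \left(13 \sqrt{14}\right)^{2} = 2366$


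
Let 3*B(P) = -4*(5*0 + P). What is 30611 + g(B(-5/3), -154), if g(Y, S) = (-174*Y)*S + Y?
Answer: 811439/9 ≈ 90160.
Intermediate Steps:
B(P) = -4*P/3 (B(P) = (-4*(5*0 + P))/3 = (-4*(0 + P))/3 = (-4*P)/3 = -4*P/3)
g(Y, S) = Y - 174*S*Y (g(Y, S) = -174*S*Y + Y = Y - 174*S*Y)
30611 + g(B(-5/3), -154) = 30611 + (-(-20)/(3*3))*(1 - 174*(-154)) = 30611 + (-(-20)/(3*3))*(1 + 26796) = 30611 - 4/3*(-5/3)*26797 = 30611 + (20/9)*26797 = 30611 + 535940/9 = 811439/9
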